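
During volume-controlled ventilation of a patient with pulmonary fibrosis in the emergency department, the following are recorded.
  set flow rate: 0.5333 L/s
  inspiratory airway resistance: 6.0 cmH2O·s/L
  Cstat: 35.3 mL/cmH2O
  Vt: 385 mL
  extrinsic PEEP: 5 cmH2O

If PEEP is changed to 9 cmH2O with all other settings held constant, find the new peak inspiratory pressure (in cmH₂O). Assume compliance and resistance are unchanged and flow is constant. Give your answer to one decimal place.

23.1

PIP = Vt/C + R·V̇ + PEEP (constant-flow equation of motion).
Only the baseline term changes: ΔPIP = ΔPEEP = 9 − 5 = 4.0 cmH2O.
Original PIP = 385/35.3 + 6.0×0.5333 + 5 = 19.106 cmH2O; new PIP = 19.106 + (4.0) = 23.106 cmH2O.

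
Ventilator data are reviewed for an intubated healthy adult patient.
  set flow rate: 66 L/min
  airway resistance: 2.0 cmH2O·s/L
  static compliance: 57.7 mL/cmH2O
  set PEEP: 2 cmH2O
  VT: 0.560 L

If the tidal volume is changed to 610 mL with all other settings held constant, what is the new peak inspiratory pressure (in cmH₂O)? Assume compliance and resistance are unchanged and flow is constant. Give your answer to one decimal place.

Flow: 66 L/min ÷ 60 = 1.1 L/s.
PIP = Vt/C + R·V̇ + PEEP (constant-flow equation of motion).
Only the elastic term changes: ΔPIP = ΔVt / C = (610 − 560) / 57.7 = 0.8666 cmH2O.
Original PIP = 560/57.7 + 2.0×1.1 + 2 = 13.905 cmH2O; new PIP = 13.905 + (0.8666) = 14.772 cmH2O.

14.8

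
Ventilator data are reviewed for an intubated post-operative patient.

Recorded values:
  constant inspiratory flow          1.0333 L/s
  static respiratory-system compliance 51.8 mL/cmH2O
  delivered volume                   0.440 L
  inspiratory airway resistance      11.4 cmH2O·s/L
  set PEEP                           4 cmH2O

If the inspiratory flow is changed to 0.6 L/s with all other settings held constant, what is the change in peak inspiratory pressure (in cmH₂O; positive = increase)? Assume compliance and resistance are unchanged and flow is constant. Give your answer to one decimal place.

-4.9

PIP = Vt/C + R·V̇ + PEEP (constant-flow equation of motion).
Only the resistive term changes: ΔPIP = R × ΔV̇ = 11.4 × (0.6 − 1.0333) = 11.4 × -0.4333 = -4.94 cmH2O.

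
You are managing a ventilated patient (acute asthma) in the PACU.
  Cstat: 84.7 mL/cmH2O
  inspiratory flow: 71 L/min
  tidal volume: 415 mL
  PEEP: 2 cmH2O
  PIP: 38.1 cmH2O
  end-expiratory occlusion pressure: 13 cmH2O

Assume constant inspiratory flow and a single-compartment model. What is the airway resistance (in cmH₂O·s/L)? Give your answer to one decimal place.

17.1

Flow: 71 L/min ÷ 60 = 1.1833 L/s.
Total PEEP = 13 cmH2O (set 2 + intrinsic 11); this is the baseline alveolar pressure.
Equation of motion (constant flow): PIP = Vt/C + R·V̇ + PEEP.
R·V̇ = PIP − Vt/C − PEEP = 38.1 − 415/84.7 − 13 = 38.1 − 4.9 − 13 = 20.2 cmH2O.
R = 20.2 / 1.1833 = 17.071 cmH2O·s/L.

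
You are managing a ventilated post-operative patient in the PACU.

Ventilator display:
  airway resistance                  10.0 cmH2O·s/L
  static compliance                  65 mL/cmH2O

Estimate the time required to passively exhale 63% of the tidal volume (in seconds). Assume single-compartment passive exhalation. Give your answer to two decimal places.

0.65

τ = R × C = 10.0 × 65 mL/cmH2O = 10.0 × 0.065 L/cmH2O = 0.65 s.
Exhaled fraction f = 1 − e^(−t/τ) → t = −τ·ln(1 − f) = −0.65·ln(0.37) = 0.6463 s.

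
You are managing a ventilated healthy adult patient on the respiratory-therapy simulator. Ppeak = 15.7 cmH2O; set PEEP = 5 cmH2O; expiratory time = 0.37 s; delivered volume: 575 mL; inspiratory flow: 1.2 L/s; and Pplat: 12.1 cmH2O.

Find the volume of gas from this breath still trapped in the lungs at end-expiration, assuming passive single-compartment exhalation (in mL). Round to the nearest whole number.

125

R = (PIP − Pplat)/V̇ = (15.7 − 12.1) / 1.2 = 3.6/1.2 = 3.0 cmH2O·s/L.
C = Vt/(Pplat − PEEP) = 575.0 / (12.1 − 5) = 575.0/7.1 = 80.986 mL/cmH2O.
τ = R × C = 3.0 × 0.08099 L/cmH2O = 0.243 s.
Fraction remaining = e^(−Te/τ) = e^(−0.37/0.243) = 0.2181.
Trapped volume = 575.0 × 0.2181 = 125.41 mL.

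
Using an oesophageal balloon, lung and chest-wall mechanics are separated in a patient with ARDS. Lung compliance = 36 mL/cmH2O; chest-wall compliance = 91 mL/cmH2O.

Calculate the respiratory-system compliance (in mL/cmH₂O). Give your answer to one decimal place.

25.8

Lung and chest wall are elastances in series: 1/Crs = 1/CL + 1/Ccw.
1/Crs = 1/36 + 1/91 = 0.03877.
Crs = 25.793 mL/cmH2O.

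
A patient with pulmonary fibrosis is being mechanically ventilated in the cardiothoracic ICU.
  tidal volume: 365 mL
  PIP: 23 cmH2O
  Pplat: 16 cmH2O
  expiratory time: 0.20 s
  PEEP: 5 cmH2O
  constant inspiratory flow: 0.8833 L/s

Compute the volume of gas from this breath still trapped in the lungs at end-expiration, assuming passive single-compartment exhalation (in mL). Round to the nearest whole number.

171

R = (PIP − Pplat)/V̇ = (23 − 16) / 0.8833 = 7.0/0.8833 = 7.925 cmH2O·s/L.
C = Vt/(Pplat − PEEP) = 365.0 / (16 − 5) = 365.0/11.0 = 33.182 mL/cmH2O.
τ = R × C = 7.925 × 0.03318 L/cmH2O = 0.263 s.
Fraction remaining = e^(−Te/τ) = e^(−0.20/0.263) = 0.4675.
Trapped volume = 365.0 × 0.4675 = 170.64 mL.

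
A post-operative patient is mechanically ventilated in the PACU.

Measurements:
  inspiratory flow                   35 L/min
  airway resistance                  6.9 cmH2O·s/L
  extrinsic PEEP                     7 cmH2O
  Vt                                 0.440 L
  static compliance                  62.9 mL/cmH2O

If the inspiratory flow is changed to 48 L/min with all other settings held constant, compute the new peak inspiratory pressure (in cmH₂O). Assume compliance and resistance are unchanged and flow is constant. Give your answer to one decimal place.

19.5

Flow: 35 L/min ÷ 60 = 0.5833 L/s.
New flow: 48 L/min ÷ 60 = 0.8 L/s.
PIP = Vt/C + R·V̇ + PEEP (constant-flow equation of motion).
Only the resistive term changes: ΔPIP = R × ΔV̇ = 6.9 × (0.8 − 0.5833) = 6.9 × 0.2167 = 1.495 cmH2O.
Original PIP = 440/62.9 + 6.9×0.5833 + 7 = 18.02 cmH2O; new PIP = 18.02 + (1.495) = 19.515 cmH2O.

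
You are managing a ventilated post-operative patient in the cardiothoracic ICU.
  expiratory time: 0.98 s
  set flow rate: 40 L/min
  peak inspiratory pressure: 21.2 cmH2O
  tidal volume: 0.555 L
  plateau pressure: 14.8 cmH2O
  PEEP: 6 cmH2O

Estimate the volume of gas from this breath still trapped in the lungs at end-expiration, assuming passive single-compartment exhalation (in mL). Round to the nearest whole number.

Flow: 40 L/min ÷ 60 = 0.6667 L/s.
R = (PIP − Pplat)/V̇ = (21.2 − 14.8) / 0.6667 = 6.4/0.6667 = 9.6 cmH2O·s/L.
C = Vt/(Pplat − PEEP) = 555.0 / (14.8 − 6) = 555.0/8.8 = 63.068 mL/cmH2O.
τ = R × C = 9.6 × 0.06307 L/cmH2O = 0.6055 s.
Fraction remaining = e^(−Te/τ) = e^(−0.98/0.6055) = 0.1982.
Trapped volume = 555.0 × 0.1982 = 110.0 mL.

110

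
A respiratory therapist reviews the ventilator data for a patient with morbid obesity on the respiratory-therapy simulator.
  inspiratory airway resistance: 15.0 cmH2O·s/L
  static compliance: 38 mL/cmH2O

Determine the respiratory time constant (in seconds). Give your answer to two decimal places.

0.57

τ = R × C = 15.0 × 38 mL/cmH2O = 15.0 × 0.038 L/cmH2O = 0.57 s.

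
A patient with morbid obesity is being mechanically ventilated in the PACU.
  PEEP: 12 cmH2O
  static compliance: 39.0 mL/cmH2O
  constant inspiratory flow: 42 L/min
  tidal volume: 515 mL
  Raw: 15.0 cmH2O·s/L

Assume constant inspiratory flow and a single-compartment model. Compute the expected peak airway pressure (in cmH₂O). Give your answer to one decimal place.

35.7

Flow: 42 L/min ÷ 60 = 0.7 L/s.
Equation of motion (constant flow): PIP = Vt/C + R·V̇ + PEEP.
PIP = 515/39.0 + 15.0×0.7 + 12 = 13.205 + 10.5 + 12 = 35.705 cmH2O.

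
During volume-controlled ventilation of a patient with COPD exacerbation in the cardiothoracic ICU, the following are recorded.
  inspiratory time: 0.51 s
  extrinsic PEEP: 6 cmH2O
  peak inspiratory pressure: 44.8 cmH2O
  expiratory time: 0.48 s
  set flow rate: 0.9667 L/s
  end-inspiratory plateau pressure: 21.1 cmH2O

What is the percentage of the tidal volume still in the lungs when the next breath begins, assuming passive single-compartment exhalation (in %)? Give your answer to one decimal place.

Vt = flow × Ti = 0.9667 L/s × 0.51 s × 1000 mL/L = 493.02 mL.
R = (PIP − Pplat)/V̇ = (44.8 − 21.1) / 0.9667 = 23.7/0.9667 = 24.516 cmH2O·s/L.
C = Vt/(Pplat − PEEP) = 493.02 / (21.1 − 6) = 493.02/15.1 = 32.65 mL/cmH2O.
τ = R × C = 24.516 × 0.03265 L/cmH2O = 0.8004 s.
Fraction remaining at end-expiration = e^(−Te/τ) = e^(−0.48/0.8004) = 0.549 → 54.9%.

54.9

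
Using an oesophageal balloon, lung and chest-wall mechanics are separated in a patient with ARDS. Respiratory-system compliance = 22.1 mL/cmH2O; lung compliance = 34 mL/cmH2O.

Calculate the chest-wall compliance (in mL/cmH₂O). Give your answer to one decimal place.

1/Ccw = 1/Crs − 1/CL.
1/Ccw = 1/22.1 − 1/34 = 0.01584.
Ccw = 63.131 mL/cmH2O.

63.1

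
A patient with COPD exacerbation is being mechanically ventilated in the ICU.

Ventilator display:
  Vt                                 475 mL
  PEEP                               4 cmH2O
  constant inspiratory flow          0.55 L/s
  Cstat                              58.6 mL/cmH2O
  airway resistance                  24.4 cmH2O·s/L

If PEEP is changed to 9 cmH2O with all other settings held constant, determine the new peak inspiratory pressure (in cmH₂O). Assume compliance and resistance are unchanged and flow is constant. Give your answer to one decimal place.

PIP = Vt/C + R·V̇ + PEEP (constant-flow equation of motion).
Only the baseline term changes: ΔPIP = ΔPEEP = 9 − 4 = 5.0 cmH2O.
Original PIP = 475/58.6 + 24.4×0.55 + 4 = 25.526 cmH2O; new PIP = 25.526 + (5.0) = 30.526 cmH2O.

30.5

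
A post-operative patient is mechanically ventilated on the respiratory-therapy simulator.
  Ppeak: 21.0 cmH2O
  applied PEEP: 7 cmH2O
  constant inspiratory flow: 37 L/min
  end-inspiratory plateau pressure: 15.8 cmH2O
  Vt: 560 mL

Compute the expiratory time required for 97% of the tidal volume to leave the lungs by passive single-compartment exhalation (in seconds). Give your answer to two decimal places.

1.88

Flow: 37 L/min ÷ 60 = 0.6167 L/s.
R = (PIP − Pplat)/V̇ = (21.0 − 15.8) / 0.6167 = 5.2/0.6167 = 8.432 cmH2O·s/L.
C = Vt/(Pplat − PEEP) = 560.0 / (15.8 − 7) = 560.0/8.8 = 63.636 mL/cmH2O.
τ = R × C = 8.432 × 0.06364 L/cmH2O = 0.5366 s.
t = −τ·ln(1 − 0.97) = −0.5366·ln(0.03) = 1.882 s.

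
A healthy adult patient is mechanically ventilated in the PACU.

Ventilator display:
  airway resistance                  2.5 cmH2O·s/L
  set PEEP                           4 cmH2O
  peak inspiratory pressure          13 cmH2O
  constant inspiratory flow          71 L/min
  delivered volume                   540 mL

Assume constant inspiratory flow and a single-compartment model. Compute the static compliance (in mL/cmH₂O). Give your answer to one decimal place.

89.4

Flow: 71 L/min ÷ 60 = 1.1833 L/s.
Equation of motion (constant flow): PIP = Vt/C + R·V̇ + PEEP.
Vt/C = PIP − R·V̇ − PEEP = 13 − 2.5×1.1833 − 4 = 13 − 2.958 − 4 = 6.042 cmH2O.
C = Vt / 6.042 = 540 / 6.042 = 89.374 mL/cmH2O.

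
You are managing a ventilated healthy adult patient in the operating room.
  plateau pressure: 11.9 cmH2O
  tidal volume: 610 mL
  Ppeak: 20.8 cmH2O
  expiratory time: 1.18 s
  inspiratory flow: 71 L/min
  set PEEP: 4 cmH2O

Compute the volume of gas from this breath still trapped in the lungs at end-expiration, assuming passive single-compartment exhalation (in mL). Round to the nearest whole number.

80

Flow: 71 L/min ÷ 60 = 1.1833 L/s.
R = (PIP − Pplat)/V̇ = (20.8 − 11.9) / 1.1833 = 8.9/1.1833 = 7.521 cmH2O·s/L.
C = Vt/(Pplat − PEEP) = 610.0 / (11.9 − 4) = 610.0/7.9 = 77.215 mL/cmH2O.
τ = R × C = 7.521 × 0.07722 L/cmH2O = 0.5808 s.
Fraction remaining = e^(−Te/τ) = e^(−1.18/0.5808) = 0.1311.
Trapped volume = 610.0 × 0.1311 = 79.971 mL.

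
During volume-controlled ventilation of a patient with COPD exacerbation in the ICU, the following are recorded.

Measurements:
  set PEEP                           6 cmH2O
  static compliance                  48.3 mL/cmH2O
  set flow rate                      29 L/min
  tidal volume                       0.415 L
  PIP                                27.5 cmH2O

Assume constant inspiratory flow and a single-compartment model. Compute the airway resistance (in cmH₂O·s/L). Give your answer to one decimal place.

Flow: 29 L/min ÷ 60 = 0.4833 L/s.
Equation of motion (constant flow): PIP = Vt/C + R·V̇ + PEEP.
R·V̇ = PIP − Vt/C − PEEP = 27.5 − 415/48.3 − 6 = 27.5 − 8.592 − 6 = 12.908 cmH2O.
R = 12.908 / 0.4833 = 26.708 cmH2O·s/L.

26.7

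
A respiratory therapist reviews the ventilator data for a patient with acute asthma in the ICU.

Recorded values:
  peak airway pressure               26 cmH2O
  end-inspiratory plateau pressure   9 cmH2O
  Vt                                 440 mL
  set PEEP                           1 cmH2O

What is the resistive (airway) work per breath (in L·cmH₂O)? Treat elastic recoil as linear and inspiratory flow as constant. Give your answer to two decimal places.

With constant inspiratory flow the resistive pressure is constant at PIP − Pplat = 26 − 9 = 17.0 cmH2O, so resistive work = 17.0 × 0.440 = 7.48 L·cmH2O.

7.48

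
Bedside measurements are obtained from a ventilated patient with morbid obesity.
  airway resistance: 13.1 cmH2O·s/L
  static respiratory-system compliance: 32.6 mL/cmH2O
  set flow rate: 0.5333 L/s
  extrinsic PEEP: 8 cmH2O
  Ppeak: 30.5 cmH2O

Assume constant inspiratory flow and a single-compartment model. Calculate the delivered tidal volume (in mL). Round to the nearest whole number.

Equation of motion (constant flow): PIP = Vt/C + R·V̇ + PEEP.
Vt/C = PIP − R·V̇ − PEEP = 30.5 − 6.986 − 8 = 15.514 cmH2O.
Vt = C × 15.514 = 32.6 × 15.514 = 505.76 mL.

506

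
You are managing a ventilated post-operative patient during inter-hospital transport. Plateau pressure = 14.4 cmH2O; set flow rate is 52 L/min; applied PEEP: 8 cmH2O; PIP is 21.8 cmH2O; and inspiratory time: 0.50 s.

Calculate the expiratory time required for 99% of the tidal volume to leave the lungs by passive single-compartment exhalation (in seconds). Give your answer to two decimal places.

Flow: 52 L/min ÷ 60 = 0.8667 L/s.
Vt = flow × Ti = 0.8667 L/s × 0.50 s × 1000 mL/L = 433.35 mL.
R = (PIP − Pplat)/V̇ = (21.8 − 14.4) / 0.8667 = 7.4/0.8667 = 8.538 cmH2O·s/L.
C = Vt/(Pplat − PEEP) = 433.35 / (14.4 − 8) = 433.35/6.4 = 67.711 mL/cmH2O.
τ = R × C = 8.538 × 0.06771 L/cmH2O = 0.5781 s.
t = −τ·ln(1 − 0.99) = −0.5781·ln(0.01) = 2.662 s.

2.66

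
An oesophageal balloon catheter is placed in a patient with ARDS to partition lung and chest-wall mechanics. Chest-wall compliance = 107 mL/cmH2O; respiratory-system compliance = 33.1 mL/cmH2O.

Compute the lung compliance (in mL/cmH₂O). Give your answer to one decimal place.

1/CL = 1/Crs − 1/Ccw.
1/CL = 1/33.1 − 1/107 = 0.02087.
CL = 47.916 mL/cmH2O.

47.9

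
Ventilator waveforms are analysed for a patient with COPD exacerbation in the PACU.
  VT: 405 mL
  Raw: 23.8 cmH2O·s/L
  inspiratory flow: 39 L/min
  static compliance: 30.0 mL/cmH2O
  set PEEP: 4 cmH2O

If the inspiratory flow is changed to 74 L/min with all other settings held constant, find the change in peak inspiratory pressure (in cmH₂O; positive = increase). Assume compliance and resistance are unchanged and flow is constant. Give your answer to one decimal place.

13.9

Flow: 39 L/min ÷ 60 = 0.65 L/s.
New flow: 74 L/min ÷ 60 = 1.2333 L/s.
PIP = Vt/C + R·V̇ + PEEP (constant-flow equation of motion).
Only the resistive term changes: ΔPIP = R × ΔV̇ = 23.8 × (1.2333 − 0.65) = 23.8 × 0.5833 = 13.883 cmH2O.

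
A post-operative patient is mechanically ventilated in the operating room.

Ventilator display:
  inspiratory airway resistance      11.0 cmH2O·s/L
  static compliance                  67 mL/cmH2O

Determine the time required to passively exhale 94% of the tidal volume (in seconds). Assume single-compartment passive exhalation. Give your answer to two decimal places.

τ = R × C = 11.0 × 67 mL/cmH2O = 11.0 × 0.067 L/cmH2O = 0.737 s.
Exhaled fraction f = 1 − e^(−t/τ) → t = −τ·ln(1 − f) = −0.737·ln(0.06) = 2.073 s.

2.07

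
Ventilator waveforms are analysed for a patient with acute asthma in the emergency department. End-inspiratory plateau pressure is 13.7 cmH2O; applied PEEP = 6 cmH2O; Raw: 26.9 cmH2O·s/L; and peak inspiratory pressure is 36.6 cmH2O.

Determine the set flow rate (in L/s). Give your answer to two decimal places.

flow = (PIP − Pplat) / Raw = 22.9 / 26.9 = 0.8513 L/s.

0.85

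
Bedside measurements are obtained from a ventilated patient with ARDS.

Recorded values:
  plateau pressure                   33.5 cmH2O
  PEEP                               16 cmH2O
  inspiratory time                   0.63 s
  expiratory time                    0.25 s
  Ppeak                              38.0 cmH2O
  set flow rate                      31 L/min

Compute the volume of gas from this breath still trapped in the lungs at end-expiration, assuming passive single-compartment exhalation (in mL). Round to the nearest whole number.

Flow: 31 L/min ÷ 60 = 0.5167 L/s.
Vt = flow × Ti = 0.5167 L/s × 0.63 s × 1000 mL/L = 325.52 mL.
R = (PIP − Pplat)/V̇ = (38.0 − 33.5) / 0.5167 = 4.5/0.5167 = 8.709 cmH2O·s/L.
C = Vt/(Pplat − PEEP) = 325.52 / (33.5 − 16) = 325.52/17.5 = 18.601 mL/cmH2O.
τ = R × C = 8.709 × 0.0186 L/cmH2O = 0.162 s.
Fraction remaining = e^(−Te/τ) = e^(−0.25/0.162) = 0.2137.
Trapped volume = 325.52 × 0.2137 = 69.564 mL.

70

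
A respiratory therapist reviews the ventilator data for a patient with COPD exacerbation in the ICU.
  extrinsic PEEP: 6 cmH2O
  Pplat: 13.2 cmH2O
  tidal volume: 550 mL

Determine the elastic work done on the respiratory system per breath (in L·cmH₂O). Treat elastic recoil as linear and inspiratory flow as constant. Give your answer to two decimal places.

1.98

Elastic work ≈ ½ × (Pplat − PEEP) × Vt = 0.5 × (13.2 − 6) × 0.550 L = 0.5 × 7.2 × 0.550 = 1.98 L·cmH2O.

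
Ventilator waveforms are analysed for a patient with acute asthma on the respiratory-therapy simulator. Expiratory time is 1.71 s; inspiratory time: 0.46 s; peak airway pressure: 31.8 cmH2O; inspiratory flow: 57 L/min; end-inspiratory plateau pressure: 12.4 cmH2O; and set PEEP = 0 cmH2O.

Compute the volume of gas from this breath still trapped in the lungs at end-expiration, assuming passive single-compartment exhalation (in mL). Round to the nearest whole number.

Flow: 57 L/min ÷ 60 = 0.95 L/s.
Vt = flow × Ti = 0.95 L/s × 0.46 s × 1000 mL/L = 437.0 mL.
R = (PIP − Pplat)/V̇ = (31.8 − 12.4) / 0.95 = 19.4/0.95 = 20.421 cmH2O·s/L.
C = Vt/(Pplat − PEEP) = 437.0 / (12.4 − 0) = 437.0/12.4 = 35.242 mL/cmH2O.
τ = R × C = 20.421 × 0.03524 L/cmH2O = 0.7196 s.
Fraction remaining = e^(−Te/τ) = e^(−1.71/0.7196) = 0.09289.
Trapped volume = 437.0 × 0.09289 = 40.593 mL.

41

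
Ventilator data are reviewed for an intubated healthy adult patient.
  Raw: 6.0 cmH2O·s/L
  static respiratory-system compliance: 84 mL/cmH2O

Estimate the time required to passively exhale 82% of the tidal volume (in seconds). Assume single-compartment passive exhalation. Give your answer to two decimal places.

0.86

τ = R × C = 6.0 × 84 mL/cmH2O = 6.0 × 0.084 L/cmH2O = 0.504 s.
Exhaled fraction f = 1 − e^(−t/τ) → t = −τ·ln(1 − f) = −0.504·ln(0.18) = 0.8643 s.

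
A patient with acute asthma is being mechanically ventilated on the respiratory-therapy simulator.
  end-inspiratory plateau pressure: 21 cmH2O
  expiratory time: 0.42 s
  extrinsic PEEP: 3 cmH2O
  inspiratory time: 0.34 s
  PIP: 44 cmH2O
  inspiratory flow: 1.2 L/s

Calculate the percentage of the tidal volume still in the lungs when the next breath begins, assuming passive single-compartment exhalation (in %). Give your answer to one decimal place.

38.0

Vt = flow × Ti = 1.2 L/s × 0.34 s × 1000 mL/L = 408.0 mL.
R = (PIP − Pplat)/V̇ = (44 − 21) / 1.2 = 23.0/1.2 = 19.167 cmH2O·s/L.
C = Vt/(Pplat − PEEP) = 408.0 / (21 − 3) = 408.0/18.0 = 22.667 mL/cmH2O.
τ = R × C = 19.167 × 0.02267 L/cmH2O = 0.4345 s.
Fraction remaining at end-expiration = e^(−Te/τ) = e^(−0.42/0.4345) = 0.3804 → 38.04%.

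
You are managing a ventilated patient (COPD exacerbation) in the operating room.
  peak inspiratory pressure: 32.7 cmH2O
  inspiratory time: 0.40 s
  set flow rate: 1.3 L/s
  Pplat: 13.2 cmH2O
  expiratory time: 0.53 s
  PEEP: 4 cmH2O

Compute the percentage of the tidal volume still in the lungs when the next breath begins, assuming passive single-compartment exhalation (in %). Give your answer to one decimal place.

Vt = flow × Ti = 1.3 L/s × 0.40 s × 1000 mL/L = 520.0 mL.
R = (PIP − Pplat)/V̇ = (32.7 − 13.2) / 1.3 = 19.5/1.3 = 15.0 cmH2O·s/L.
C = Vt/(Pplat − PEEP) = 520.0 / (13.2 − 4) = 520.0/9.2 = 56.522 mL/cmH2O.
τ = R × C = 15.0 × 0.05652 L/cmH2O = 0.8478 s.
Fraction remaining at end-expiration = e^(−Te/τ) = e^(−0.53/0.8478) = 0.5352 → 53.52%.

53.5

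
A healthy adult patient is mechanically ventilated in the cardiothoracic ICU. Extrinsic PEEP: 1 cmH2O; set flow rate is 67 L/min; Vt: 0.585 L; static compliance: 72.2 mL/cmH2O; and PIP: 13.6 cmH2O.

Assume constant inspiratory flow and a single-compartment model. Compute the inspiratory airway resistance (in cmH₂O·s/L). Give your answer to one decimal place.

Flow: 67 L/min ÷ 60 = 1.1167 L/s.
Equation of motion (constant flow): PIP = Vt/C + R·V̇ + PEEP.
R·V̇ = PIP − Vt/C − PEEP = 13.6 − 585/72.2 − 1 = 13.6 − 8.102 − 1 = 4.498 cmH2O.
R = 4.498 / 1.1167 = 4.028 cmH2O·s/L.

4.0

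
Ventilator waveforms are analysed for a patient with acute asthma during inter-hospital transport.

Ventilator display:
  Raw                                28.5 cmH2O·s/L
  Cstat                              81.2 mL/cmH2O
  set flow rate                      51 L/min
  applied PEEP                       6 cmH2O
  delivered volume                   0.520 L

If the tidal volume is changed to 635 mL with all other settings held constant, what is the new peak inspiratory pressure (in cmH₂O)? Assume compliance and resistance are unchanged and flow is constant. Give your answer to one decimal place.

38.0

Flow: 51 L/min ÷ 60 = 0.85 L/s.
PIP = Vt/C + R·V̇ + PEEP (constant-flow equation of motion).
Only the elastic term changes: ΔPIP = ΔVt / C = (635 − 520) / 81.2 = 1.416 cmH2O.
Original PIP = 520/81.2 + 28.5×0.85 + 6 = 36.629 cmH2O; new PIP = 36.629 + (1.416) = 38.045 cmH2O.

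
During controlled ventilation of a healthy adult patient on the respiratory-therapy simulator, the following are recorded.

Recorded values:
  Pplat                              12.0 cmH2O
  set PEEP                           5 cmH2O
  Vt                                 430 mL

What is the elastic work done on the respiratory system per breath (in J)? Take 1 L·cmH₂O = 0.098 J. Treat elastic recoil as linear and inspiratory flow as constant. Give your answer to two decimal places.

Elastic work ≈ ½ × (Pplat − PEEP) × Vt = 0.5 × (12.0 − 5) × 0.430 L = 0.5 × 7.0 × 0.430 = 1.505 L·cmH2O.
× 0.098 J/(L·cmH2O) → 0.1475 J.

0.15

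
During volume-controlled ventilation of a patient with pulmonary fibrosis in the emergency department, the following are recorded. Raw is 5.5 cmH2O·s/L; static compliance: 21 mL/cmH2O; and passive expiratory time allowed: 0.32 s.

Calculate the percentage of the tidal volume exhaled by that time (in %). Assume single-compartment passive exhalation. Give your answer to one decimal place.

τ = R × C = 5.5 × 21 mL/cmH2O = 5.5 × 0.021 L/cmH2O = 0.1155 s.
Passive exhalation: V(t)/V₀ = e^(−t/τ) = e^(−0.32/0.1155) = 0.06263.
Fraction exhaled = 1 − 0.06263 = 0.9374 → 93.74%.

93.7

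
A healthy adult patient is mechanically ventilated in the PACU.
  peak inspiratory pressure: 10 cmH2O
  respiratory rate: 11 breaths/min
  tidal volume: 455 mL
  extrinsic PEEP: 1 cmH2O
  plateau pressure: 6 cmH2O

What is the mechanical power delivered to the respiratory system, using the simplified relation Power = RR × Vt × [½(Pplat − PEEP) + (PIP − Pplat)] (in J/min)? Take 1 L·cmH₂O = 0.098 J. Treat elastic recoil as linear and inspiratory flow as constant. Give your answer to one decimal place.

Per-breath work = Vt × [½(Pplat−PEEP) + (PIP−Pplat)] = 0.455 × [0.5×5.0 + 4.0] = 0.455 × 6.5 = 2.958 L·cmH2O.
Power = 11 × 2.958 = 32.538 L·cmH2O/min.
× 0.098 J/(L·cmH2O) → 3.189 J/min.

3.2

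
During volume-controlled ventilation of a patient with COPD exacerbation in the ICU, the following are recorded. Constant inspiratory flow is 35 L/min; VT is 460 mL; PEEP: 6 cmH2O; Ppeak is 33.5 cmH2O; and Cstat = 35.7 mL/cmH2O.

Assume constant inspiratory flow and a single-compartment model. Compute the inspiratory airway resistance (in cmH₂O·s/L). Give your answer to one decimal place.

25.1

Flow: 35 L/min ÷ 60 = 0.5833 L/s.
Equation of motion (constant flow): PIP = Vt/C + R·V̇ + PEEP.
R·V̇ = PIP − Vt/C − PEEP = 33.5 − 460/35.7 − 6 = 33.5 − 12.885 − 6 = 14.615 cmH2O.
R = 14.615 / 0.5833 = 25.056 cmH2O·s/L.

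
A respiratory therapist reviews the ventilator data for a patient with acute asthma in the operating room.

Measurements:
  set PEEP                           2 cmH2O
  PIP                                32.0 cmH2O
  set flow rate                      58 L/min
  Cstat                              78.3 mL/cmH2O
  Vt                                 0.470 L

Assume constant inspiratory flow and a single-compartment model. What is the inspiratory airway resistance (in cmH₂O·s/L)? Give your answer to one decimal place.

Flow: 58 L/min ÷ 60 = 0.9667 L/s.
Equation of motion (constant flow): PIP = Vt/C + R·V̇ + PEEP.
R·V̇ = PIP − Vt/C − PEEP = 32.0 − 470/78.3 − 2 = 32.0 − 6.003 − 2 = 23.997 cmH2O.
R = 23.997 / 0.9667 = 24.824 cmH2O·s/L.

24.8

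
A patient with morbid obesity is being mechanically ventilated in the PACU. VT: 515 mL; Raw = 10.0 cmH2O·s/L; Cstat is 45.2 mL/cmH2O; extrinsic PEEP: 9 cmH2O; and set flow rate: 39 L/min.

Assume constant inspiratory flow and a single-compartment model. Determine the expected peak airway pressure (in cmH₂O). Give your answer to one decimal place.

Flow: 39 L/min ÷ 60 = 0.65 L/s.
Equation of motion (constant flow): PIP = Vt/C + R·V̇ + PEEP.
PIP = 515/45.2 + 10.0×0.65 + 9 = 11.394 + 6.5 + 9 = 26.894 cmH2O.

26.9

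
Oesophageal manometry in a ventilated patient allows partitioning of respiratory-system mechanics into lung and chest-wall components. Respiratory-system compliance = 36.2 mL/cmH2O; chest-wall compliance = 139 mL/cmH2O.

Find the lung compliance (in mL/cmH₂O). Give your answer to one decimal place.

1/CL = 1/Crs − 1/Ccw.
1/CL = 1/36.2 − 1/139 = 0.02043.
CL = 48.948 mL/cmH2O.

48.9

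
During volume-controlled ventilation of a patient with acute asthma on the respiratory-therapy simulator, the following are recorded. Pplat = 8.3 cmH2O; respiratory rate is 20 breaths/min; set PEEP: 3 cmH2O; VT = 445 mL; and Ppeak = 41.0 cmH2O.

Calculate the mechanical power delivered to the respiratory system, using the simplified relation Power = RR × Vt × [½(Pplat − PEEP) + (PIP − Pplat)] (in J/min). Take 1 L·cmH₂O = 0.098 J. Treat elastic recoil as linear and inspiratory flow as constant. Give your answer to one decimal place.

Per-breath work = Vt × [½(Pplat−PEEP) + (PIP−Pplat)] = 0.445 × [0.5×5.3 + 32.7] = 0.445 × 35.35 = 15.731 L·cmH2O.
Power = 20 × 15.731 = 314.62 L·cmH2O/min.
× 0.098 J/(L·cmH2O) → 30.833 J/min.

30.8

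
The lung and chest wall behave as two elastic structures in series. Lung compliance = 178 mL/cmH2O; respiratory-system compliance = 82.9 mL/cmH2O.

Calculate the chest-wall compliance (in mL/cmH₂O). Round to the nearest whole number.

1/Ccw = 1/Crs − 1/CL.
1/Ccw = 1/82.9 − 1/178 = 0.006445.
Ccw = 155.16 mL/cmH2O.

155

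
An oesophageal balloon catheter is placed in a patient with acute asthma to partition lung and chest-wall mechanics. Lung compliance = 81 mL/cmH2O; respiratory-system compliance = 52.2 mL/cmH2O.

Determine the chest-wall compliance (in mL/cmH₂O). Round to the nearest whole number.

147

1/Ccw = 1/Crs − 1/CL.
1/Ccw = 1/52.2 − 1/81 = 0.006811.
Ccw = 146.82 mL/cmH2O.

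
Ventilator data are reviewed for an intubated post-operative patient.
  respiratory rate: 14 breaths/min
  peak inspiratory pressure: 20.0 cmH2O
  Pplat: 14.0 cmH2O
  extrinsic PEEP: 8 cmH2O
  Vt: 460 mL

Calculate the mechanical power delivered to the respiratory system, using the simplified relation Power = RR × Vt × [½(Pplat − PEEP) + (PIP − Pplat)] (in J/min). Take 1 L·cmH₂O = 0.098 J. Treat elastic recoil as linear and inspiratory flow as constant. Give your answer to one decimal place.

5.7

Per-breath work = Vt × [½(Pplat−PEEP) + (PIP−Pplat)] = 0.460 × [0.5×6.0 + 6.0] = 0.460 × 9.0 = 4.14 L·cmH2O.
Power = 14 × 4.14 = 57.96 L·cmH2O/min.
× 0.098 J/(L·cmH2O) → 5.68 J/min.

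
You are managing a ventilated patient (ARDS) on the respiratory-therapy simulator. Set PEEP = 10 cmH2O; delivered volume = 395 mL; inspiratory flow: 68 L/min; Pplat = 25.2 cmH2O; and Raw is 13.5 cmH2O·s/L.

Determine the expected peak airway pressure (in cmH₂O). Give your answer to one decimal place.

40.5

Flow: 68 L/min ÷ 60 = 1.1333 L/s.
PIP = Pplat + Raw × flow = 25.2 + 13.5 × 1.1333 = 25.2 + 15.3 = 40.5 cmH2O.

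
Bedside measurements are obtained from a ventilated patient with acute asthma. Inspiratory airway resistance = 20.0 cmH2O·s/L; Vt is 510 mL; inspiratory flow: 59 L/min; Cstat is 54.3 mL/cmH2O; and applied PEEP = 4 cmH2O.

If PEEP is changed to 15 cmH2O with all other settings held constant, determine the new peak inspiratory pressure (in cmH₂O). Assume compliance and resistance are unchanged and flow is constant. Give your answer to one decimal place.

44.1

Flow: 59 L/min ÷ 60 = 0.9833 L/s.
PIP = Vt/C + R·V̇ + PEEP (constant-flow equation of motion).
Only the baseline term changes: ΔPIP = ΔPEEP = 15 − 4 = 11.0 cmH2O.
Original PIP = 510/54.3 + 20.0×0.9833 + 4 = 33.058 cmH2O; new PIP = 33.058 + (11.0) = 44.058 cmH2O.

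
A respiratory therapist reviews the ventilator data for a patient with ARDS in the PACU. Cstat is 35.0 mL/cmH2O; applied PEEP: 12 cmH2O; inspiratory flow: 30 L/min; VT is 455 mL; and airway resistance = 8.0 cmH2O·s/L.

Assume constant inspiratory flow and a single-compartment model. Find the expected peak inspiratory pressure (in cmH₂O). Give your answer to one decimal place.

29.0

Flow: 30 L/min ÷ 60 = 0.5 L/s.
Equation of motion (constant flow): PIP = Vt/C + R·V̇ + PEEP.
PIP = 455/35.0 + 8.0×0.5 + 12 = 13.0 + 4.0 + 12 = 29.0 cmH2O.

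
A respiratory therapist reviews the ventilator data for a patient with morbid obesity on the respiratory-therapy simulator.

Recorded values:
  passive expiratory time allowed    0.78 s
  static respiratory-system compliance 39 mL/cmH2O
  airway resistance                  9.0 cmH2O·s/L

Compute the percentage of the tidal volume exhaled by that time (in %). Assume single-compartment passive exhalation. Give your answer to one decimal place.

τ = R × C = 9.0 × 39 mL/cmH2O = 9.0 × 0.039 L/cmH2O = 0.351 s.
Passive exhalation: V(t)/V₀ = e^(−t/τ) = e^(−0.78/0.351) = 0.1084.
Fraction exhaled = 1 − 0.1084 = 0.8916 → 89.16%.

89.2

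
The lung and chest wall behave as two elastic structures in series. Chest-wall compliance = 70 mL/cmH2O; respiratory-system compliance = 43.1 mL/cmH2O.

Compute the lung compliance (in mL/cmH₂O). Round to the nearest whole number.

112

1/CL = 1/Crs − 1/Ccw.
1/CL = 1/43.1 − 1/70 = 0.008916.
CL = 112.16 mL/cmH2O.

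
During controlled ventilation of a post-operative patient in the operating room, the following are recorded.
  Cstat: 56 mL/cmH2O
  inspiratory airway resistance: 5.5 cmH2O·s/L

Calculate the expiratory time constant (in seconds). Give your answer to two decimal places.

τ = R × C = 5.5 × 56 mL/cmH2O = 5.5 × 0.056 L/cmH2O = 0.308 s.

0.31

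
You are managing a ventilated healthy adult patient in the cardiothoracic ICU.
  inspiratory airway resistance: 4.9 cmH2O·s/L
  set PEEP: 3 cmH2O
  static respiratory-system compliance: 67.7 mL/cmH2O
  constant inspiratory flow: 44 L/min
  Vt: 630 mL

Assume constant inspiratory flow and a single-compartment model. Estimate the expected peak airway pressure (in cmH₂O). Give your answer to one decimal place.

Flow: 44 L/min ÷ 60 = 0.7333 L/s.
Equation of motion (constant flow): PIP = Vt/C + R·V̇ + PEEP.
PIP = 630/67.7 + 4.9×0.7333 + 3 = 9.306 + 3.593 + 3 = 15.899 cmH2O.

15.9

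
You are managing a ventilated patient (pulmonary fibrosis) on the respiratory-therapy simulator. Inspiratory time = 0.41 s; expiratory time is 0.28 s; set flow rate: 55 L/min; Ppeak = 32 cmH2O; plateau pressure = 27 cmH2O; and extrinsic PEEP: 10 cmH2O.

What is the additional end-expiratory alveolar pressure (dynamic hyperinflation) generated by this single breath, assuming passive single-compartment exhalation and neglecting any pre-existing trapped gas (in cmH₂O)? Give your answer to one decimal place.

Flow: 55 L/min ÷ 60 = 0.9167 L/s.
Vt = flow × Ti = 0.9167 L/s × 0.41 s × 1000 mL/L = 375.85 mL.
R = (PIP − Pplat)/V̇ = (32 − 27) / 0.9167 = 5.0/0.9167 = 5.454 cmH2O·s/L.
C = Vt/(Pplat − PEEP) = 375.85 / (27 − 10) = 375.85/17.0 = 22.109 mL/cmH2O.
τ = R × C = 5.454 × 0.02211 L/cmH2O = 0.1206 s.
Fraction remaining = e^(−Te/τ) = e^(−0.28/0.1206) = 0.0981; trapped volume = 375.85 × 0.0981 = 36.871 mL.
Additional alveolar pressure from trapping ≈ V_trapped / C = 36.871 / 22.109 = 1.668 cmH2O.

1.7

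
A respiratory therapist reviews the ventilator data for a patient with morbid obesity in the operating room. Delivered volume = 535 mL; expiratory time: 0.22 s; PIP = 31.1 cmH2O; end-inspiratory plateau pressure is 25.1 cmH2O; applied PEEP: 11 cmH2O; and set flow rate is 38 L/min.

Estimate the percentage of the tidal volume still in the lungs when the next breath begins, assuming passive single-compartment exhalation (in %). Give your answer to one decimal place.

54.2

Flow: 38 L/min ÷ 60 = 0.6333 L/s.
R = (PIP − Pplat)/V̇ = (31.1 − 25.1) / 0.6333 = 6.0/0.6333 = 9.474 cmH2O·s/L.
C = Vt/(Pplat − PEEP) = 535.0 / (25.1 − 11) = 535.0/14.1 = 37.943 mL/cmH2O.
τ = R × C = 9.474 × 0.03794 L/cmH2O = 0.3594 s.
Fraction remaining at end-expiration = e^(−Te/τ) = e^(−0.22/0.3594) = 0.5422 → 54.22%.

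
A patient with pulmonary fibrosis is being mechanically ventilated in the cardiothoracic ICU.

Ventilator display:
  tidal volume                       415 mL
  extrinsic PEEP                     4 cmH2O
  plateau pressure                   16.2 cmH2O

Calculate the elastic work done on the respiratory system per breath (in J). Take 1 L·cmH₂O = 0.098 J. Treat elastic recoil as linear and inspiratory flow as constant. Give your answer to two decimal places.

0.25

Elastic work ≈ ½ × (Pplat − PEEP) × Vt = 0.5 × (16.2 − 4) × 0.415 L = 0.5 × 12.2 × 0.415 = 2.532 L·cmH2O.
× 0.098 J/(L·cmH2O) → 0.2481 J.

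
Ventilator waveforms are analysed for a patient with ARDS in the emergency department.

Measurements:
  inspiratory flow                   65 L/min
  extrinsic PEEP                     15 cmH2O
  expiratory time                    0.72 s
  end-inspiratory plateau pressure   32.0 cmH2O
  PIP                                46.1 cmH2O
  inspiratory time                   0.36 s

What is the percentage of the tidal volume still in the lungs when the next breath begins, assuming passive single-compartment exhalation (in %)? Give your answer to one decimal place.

9.0

Flow: 65 L/min ÷ 60 = 1.0833 L/s.
Vt = flow × Ti = 1.0833 L/s × 0.36 s × 1000 mL/L = 389.99 mL.
R = (PIP − Pplat)/V̇ = (46.1 − 32.0) / 1.0833 = 14.1/1.0833 = 13.016 cmH2O·s/L.
C = Vt/(Pplat − PEEP) = 389.99 / (32.0 − 15) = 389.99/17.0 = 22.941 mL/cmH2O.
τ = R × C = 13.016 × 0.02294 L/cmH2O = 0.2986 s.
Fraction remaining at end-expiration = e^(−Te/τ) = e^(−0.72/0.2986) = 0.0897 → 8.97%.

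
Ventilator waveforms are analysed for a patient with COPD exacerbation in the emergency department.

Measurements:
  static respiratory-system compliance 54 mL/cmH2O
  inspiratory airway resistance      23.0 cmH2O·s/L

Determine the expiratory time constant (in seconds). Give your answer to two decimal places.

1.24

τ = R × C = 23.0 × 54 mL/cmH2O = 23.0 × 0.054 L/cmH2O = 1.242 s.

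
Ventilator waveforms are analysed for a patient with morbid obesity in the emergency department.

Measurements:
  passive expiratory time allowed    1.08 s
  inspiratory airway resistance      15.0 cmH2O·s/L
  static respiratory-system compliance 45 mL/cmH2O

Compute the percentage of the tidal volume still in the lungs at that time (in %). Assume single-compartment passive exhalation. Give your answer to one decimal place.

20.2

τ = R × C = 15.0 × 45 mL/cmH2O = 15.0 × 0.045 L/cmH2O = 0.675 s.
Passive exhalation: V(t)/V₀ = e^(−t/τ) = e^(−1.08/0.675) = 0.2019.
Fraction remaining = 0.2019 → 20.19%.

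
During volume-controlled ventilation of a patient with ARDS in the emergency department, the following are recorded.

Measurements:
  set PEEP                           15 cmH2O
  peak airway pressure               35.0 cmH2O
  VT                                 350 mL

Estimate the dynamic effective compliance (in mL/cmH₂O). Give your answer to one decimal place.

Dynamic compliance = Vt / (PIP − PEEP) = 350 / (35.0 − 15) = 350 / 20.0 = 17.5 mL/cmH2O.

17.5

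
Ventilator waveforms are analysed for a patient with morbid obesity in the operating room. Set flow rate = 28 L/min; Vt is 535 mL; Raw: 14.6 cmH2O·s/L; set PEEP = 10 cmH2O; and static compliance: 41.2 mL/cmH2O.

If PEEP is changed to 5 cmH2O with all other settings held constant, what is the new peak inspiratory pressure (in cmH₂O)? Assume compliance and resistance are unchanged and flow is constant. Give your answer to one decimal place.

Flow: 28 L/min ÷ 60 = 0.4667 L/s.
PIP = Vt/C + R·V̇ + PEEP (constant-flow equation of motion).
Only the baseline term changes: ΔPIP = ΔPEEP = 5 − 10 = -5.0 cmH2O.
Original PIP = 535/41.2 + 14.6×0.4667 + 10 = 29.799 cmH2O; new PIP = 29.799 + (-5.0) = 24.799 cmH2O.

24.8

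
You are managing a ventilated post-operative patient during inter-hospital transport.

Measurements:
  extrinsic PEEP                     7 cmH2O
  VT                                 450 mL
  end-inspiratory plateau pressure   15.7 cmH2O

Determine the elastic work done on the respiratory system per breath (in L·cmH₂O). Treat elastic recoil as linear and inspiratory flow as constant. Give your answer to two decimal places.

Elastic work ≈ ½ × (Pplat − PEEP) × Vt = 0.5 × (15.7 − 7) × 0.450 L = 0.5 × 8.7 × 0.450 = 1.958 L·cmH2O.

1.96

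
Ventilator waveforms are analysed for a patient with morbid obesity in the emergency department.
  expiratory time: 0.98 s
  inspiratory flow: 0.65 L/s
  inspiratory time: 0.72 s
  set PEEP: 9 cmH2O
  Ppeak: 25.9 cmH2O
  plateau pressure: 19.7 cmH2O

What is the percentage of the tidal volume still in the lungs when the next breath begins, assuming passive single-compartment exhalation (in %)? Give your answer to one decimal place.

Vt = flow × Ti = 0.65 L/s × 0.72 s × 1000 mL/L = 468.0 mL.
R = (PIP − Pplat)/V̇ = (25.9 − 19.7) / 0.65 = 6.2/0.65 = 9.538 cmH2O·s/L.
C = Vt/(Pplat − PEEP) = 468.0 / (19.7 − 9) = 468.0/10.7 = 43.738 mL/cmH2O.
τ = R × C = 9.538 × 0.04374 L/cmH2O = 0.4172 s.
Fraction remaining at end-expiration = e^(−Te/τ) = e^(−0.98/0.4172) = 0.09547 → 9.547%.

9.5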